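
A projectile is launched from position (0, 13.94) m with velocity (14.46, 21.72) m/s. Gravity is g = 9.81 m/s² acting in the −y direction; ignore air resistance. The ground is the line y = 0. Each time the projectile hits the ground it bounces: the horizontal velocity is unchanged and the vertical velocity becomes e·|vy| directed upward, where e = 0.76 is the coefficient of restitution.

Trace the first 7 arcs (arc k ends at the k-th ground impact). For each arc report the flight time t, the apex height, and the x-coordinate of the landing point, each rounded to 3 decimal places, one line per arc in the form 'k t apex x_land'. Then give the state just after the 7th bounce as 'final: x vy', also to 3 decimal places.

Arc 1: start y=13.940, vy=21.720 → t=4.997, apex=37.985, x_land=72.255, impact vy=-27.299
  bounce: vy ← 0.76·27.299 = 20.748
Arc 2: start y=0.000, vy=20.748 → t=4.230, apex=21.940, x_land=133.419, impact vy=-20.748
  bounce: vy ← 0.76·20.748 = 15.768
Arc 3: start y=0.000, vy=15.768 → t=3.215, apex=12.673, x_land=179.904, impact vy=-15.768
  bounce: vy ← 0.76·15.768 = 11.984
Arc 4: start y=0.000, vy=11.984 → t=2.443, apex=7.320, x_land=215.232, impact vy=-11.984
  bounce: vy ← 0.76·11.984 = 9.108
Arc 5: start y=0.000, vy=9.108 → t=1.857, apex=4.228, x_land=242.082, impact vy=-9.108
  bounce: vy ← 0.76·9.108 = 6.922
Arc 6: start y=0.000, vy=6.922 → t=1.411, apex=2.442, x_land=262.488, impact vy=-6.922
  bounce: vy ← 0.76·6.922 = 5.261
Arc 7: start y=0.000, vy=5.261 → t=1.072, apex=1.410, x_land=277.996, impact vy=-5.261
  bounce: vy ← 0.76·5.261 = 3.998

1 4.997 37.985 72.255
2 4.230 21.940 133.419
3 3.215 12.673 179.904
4 2.443 7.320 215.232
5 1.857 4.228 242.082
6 1.411 2.442 262.488
7 1.072 1.410 277.996
final: 277.996 3.998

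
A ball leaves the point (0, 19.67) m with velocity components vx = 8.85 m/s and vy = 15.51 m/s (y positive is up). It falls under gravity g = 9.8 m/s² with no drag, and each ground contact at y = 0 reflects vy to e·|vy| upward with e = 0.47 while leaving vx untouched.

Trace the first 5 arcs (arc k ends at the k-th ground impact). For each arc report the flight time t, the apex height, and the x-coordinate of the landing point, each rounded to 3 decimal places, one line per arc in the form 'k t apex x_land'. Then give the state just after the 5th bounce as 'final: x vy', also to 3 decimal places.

Arc 1: start y=19.670, vy=15.510 → t=4.136, apex=31.943, x_land=36.603, impact vy=-25.022
  bounce: vy ← 0.47·25.022 = 11.760
Arc 2: start y=0.000, vy=11.760 → t=2.400, apex=7.056, x_land=57.843, impact vy=-11.760
  bounce: vy ← 0.47·11.760 = 5.527
Arc 3: start y=0.000, vy=5.527 → t=1.128, apex=1.559, x_land=67.826, impact vy=-5.527
  bounce: vy ← 0.47·5.527 = 2.598
Arc 4: start y=0.000, vy=2.598 → t=0.530, apex=0.344, x_land=72.518, impact vy=-2.598
  bounce: vy ← 0.47·2.598 = 1.221
Arc 5: start y=0.000, vy=1.221 → t=0.249, apex=0.076, x_land=74.723, impact vy=-1.221
  bounce: vy ← 0.47·1.221 = 0.574

1 4.136 31.943 36.603
2 2.400 7.056 57.843
3 1.128 1.559 67.826
4 0.530 0.344 72.518
5 0.249 0.076 74.723
final: 74.723 0.574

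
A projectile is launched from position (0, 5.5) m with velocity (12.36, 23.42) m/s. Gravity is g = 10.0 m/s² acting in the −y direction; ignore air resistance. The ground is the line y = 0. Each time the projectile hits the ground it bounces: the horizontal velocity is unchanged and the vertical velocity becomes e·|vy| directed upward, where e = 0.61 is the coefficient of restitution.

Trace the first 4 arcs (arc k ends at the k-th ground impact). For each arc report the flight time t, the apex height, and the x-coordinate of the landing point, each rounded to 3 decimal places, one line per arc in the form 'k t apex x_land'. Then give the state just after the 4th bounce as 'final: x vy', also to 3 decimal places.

1 4.908 32.925 60.664
2 3.131 12.251 99.359
3 1.910 4.559 122.963
4 1.165 1.696 137.362
final: 137.362 3.553

Arc 1: start y=5.500, vy=23.420 → t=4.908, apex=32.925, x_land=60.664, impact vy=-25.661
  bounce: vy ← 0.61·25.661 = 15.653
Arc 2: start y=0.000, vy=15.653 → t=3.131, apex=12.251, x_land=99.359, impact vy=-15.653
  bounce: vy ← 0.61·15.653 = 9.549
Arc 3: start y=0.000, vy=9.549 → t=1.910, apex=4.559, x_land=122.963, impact vy=-9.549
  bounce: vy ← 0.61·9.549 = 5.825
Arc 4: start y=0.000, vy=5.825 → t=1.165, apex=1.696, x_land=137.362, impact vy=-5.825
  bounce: vy ← 0.61·5.825 = 3.553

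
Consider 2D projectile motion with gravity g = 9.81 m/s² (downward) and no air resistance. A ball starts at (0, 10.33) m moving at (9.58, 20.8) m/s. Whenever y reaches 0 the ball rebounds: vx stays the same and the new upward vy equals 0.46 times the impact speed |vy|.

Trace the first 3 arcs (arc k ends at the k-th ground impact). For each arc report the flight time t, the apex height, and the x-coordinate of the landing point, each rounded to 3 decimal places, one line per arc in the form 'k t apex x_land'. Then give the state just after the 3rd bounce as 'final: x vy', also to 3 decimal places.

Arc 1: start y=10.330, vy=20.800 → t=4.690, apex=32.381, x_land=44.927, impact vy=-25.205
  bounce: vy ← 0.46·25.205 = 11.595
Arc 2: start y=0.000, vy=11.595 → t=2.364, apex=6.852, x_land=67.572, impact vy=-11.595
  bounce: vy ← 0.46·11.595 = 5.333
Arc 3: start y=0.000, vy=5.333 → t=1.087, apex=1.450, x_land=77.989, impact vy=-5.333
  bounce: vy ← 0.46·5.333 = 2.453

1 4.690 32.381 44.927
2 2.364 6.852 67.572
3 1.087 1.450 77.989
final: 77.989 2.453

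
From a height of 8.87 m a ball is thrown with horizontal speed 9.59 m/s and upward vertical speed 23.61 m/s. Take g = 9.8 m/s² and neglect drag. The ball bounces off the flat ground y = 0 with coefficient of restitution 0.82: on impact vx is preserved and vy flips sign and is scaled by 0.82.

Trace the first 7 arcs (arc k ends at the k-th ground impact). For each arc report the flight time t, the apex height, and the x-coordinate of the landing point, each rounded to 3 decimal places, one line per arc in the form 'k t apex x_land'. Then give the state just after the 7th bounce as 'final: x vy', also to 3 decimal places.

Arc 1: start y=8.870, vy=23.610 → t=5.169, apex=37.310, x_land=49.567, impact vy=-27.042
  bounce: vy ← 0.82·27.042 = 22.175
Arc 2: start y=0.000, vy=22.175 → t=4.525, apex=25.088, x_land=92.966, impact vy=-22.175
  bounce: vy ← 0.82·22.175 = 18.183
Arc 3: start y=0.000, vy=18.183 → t=3.711, apex=16.869, x_land=128.553, impact vy=-18.183
  bounce: vy ← 0.82·18.183 = 14.910
Arc 4: start y=0.000, vy=14.910 → t=3.043, apex=11.343, x_land=157.734, impact vy=-14.910
  bounce: vy ← 0.82·14.910 = 12.226
Arc 5: start y=0.000, vy=12.226 → t=2.495, apex=7.627, x_land=181.663, impact vy=-12.226
  bounce: vy ← 0.82·12.226 = 10.026
Arc 6: start y=0.000, vy=10.026 → t=2.046, apex=5.128, x_land=201.285, impact vy=-10.026
  bounce: vy ← 0.82·10.026 = 8.221
Arc 7: start y=0.000, vy=8.221 → t=1.678, apex=3.448, x_land=217.375, impact vy=-8.221
  bounce: vy ← 0.82·8.221 = 6.741

1 5.169 37.310 49.567
2 4.525 25.088 92.966
3 3.711 16.869 128.553
4 3.043 11.343 157.734
5 2.495 7.627 181.663
6 2.046 5.128 201.285
7 1.678 3.448 217.375
final: 217.375 6.741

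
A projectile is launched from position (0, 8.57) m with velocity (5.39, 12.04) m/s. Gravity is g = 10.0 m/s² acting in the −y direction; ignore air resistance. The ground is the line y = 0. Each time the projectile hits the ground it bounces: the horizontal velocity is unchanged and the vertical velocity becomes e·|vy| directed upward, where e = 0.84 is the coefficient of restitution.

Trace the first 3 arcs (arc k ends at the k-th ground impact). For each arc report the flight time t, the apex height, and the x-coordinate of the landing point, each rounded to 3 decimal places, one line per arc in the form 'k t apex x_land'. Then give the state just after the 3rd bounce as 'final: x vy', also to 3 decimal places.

1 2.983 15.818 16.077
2 2.988 11.161 32.183
3 2.510 7.875 45.712
final: 45.712 10.542

Arc 1: start y=8.570, vy=12.040 → t=2.983, apex=15.818, x_land=16.077, impact vy=-17.787
  bounce: vy ← 0.84·17.787 = 14.941
Arc 2: start y=0.000, vy=14.941 → t=2.988, apex=11.161, x_land=32.183, impact vy=-14.941
  bounce: vy ← 0.84·14.941 = 12.550
Arc 3: start y=0.000, vy=12.550 → t=2.510, apex=7.875, x_land=45.712, impact vy=-12.550
  bounce: vy ← 0.84·12.550 = 10.542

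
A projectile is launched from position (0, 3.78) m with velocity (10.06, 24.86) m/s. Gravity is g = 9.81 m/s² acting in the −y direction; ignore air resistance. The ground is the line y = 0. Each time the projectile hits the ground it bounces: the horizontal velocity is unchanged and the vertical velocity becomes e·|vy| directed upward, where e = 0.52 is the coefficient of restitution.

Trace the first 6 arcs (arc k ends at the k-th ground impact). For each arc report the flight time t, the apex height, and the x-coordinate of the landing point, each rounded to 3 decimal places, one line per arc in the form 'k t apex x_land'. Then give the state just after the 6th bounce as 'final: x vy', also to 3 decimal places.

Arc 1: start y=3.780, vy=24.860 → t=5.216, apex=35.279, x_land=52.473, impact vy=-26.309
  bounce: vy ← 0.52·26.309 = 13.681
Arc 2: start y=0.000, vy=13.681 → t=2.789, apex=9.540, x_land=80.532, impact vy=-13.681
  bounce: vy ← 0.52·13.681 = 7.114
Arc 3: start y=0.000, vy=7.114 → t=1.450, apex=2.579, x_land=95.123, impact vy=-7.114
  bounce: vy ← 0.52·7.114 = 3.699
Arc 4: start y=0.000, vy=3.699 → t=0.754, apex=0.697, x_land=102.710, impact vy=-3.699
  bounce: vy ← 0.52·3.699 = 1.924
Arc 5: start y=0.000, vy=1.924 → t=0.392, apex=0.189, x_land=106.656, impact vy=-1.924
  bounce: vy ← 0.52·1.924 = 1.000
Arc 6: start y=0.000, vy=1.000 → t=0.204, apex=0.051, x_land=108.707, impact vy=-1.000
  bounce: vy ← 0.52·1.000 = 0.520

1 5.216 35.279 52.473
2 2.789 9.540 80.532
3 1.450 2.579 95.123
4 0.754 0.697 102.710
5 0.392 0.189 106.656
6 0.204 0.051 108.707
final: 108.707 0.520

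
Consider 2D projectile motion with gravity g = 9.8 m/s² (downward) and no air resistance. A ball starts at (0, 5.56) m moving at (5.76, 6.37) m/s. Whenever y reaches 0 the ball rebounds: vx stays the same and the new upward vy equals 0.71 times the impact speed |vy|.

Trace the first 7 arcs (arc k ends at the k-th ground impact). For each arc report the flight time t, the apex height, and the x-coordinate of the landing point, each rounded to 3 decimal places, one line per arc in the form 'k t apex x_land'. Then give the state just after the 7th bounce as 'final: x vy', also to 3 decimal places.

Arc 1: start y=5.560, vy=6.370 → t=1.898, apex=7.630, x_land=10.932, impact vy=-12.229
  bounce: vy ← 0.71·12.229 = 8.683
Arc 2: start y=0.000, vy=8.683 → t=1.772, apex=3.846, x_land=21.138, impact vy=-8.683
  bounce: vy ← 0.71·8.683 = 6.165
Arc 3: start y=0.000, vy=6.165 → t=1.258, apex=1.939, x_land=28.385, impact vy=-6.165
  bounce: vy ← 0.71·6.165 = 4.377
Arc 4: start y=0.000, vy=4.377 → t=0.893, apex=0.977, x_land=33.530, impact vy=-4.377
  bounce: vy ← 0.71·4.377 = 3.108
Arc 5: start y=0.000, vy=3.108 → t=0.634, apex=0.493, x_land=37.183, impact vy=-3.108
  bounce: vy ← 0.71·3.108 = 2.206
Arc 6: start y=0.000, vy=2.206 → t=0.450, apex=0.248, x_land=39.777, impact vy=-2.206
  bounce: vy ← 0.71·2.206 = 1.567
Arc 7: start y=0.000, vy=1.567 → t=0.320, apex=0.125, x_land=41.619, impact vy=-1.567
  bounce: vy ← 0.71·1.567 = 1.112

1 1.898 7.630 10.932
2 1.772 3.846 21.138
3 1.258 1.939 28.385
4 0.893 0.977 33.530
5 0.634 0.493 37.183
6 0.450 0.248 39.777
7 0.320 0.125 41.619
final: 41.619 1.112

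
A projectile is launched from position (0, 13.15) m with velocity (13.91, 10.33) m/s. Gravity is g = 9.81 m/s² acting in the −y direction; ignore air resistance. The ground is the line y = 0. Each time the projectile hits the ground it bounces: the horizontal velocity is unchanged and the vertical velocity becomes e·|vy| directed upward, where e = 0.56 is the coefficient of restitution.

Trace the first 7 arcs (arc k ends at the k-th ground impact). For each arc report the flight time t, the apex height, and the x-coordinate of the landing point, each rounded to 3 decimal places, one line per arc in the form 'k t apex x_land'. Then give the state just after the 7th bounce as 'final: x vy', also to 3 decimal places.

1 3.000 18.589 41.726
2 2.180 5.829 72.055
3 1.221 1.828 89.039
4 0.684 0.573 98.550
5 0.383 0.180 103.876
6 0.214 0.056 106.859
7 0.120 0.018 108.529
final: 108.529 0.330

Arc 1: start y=13.150, vy=10.330 → t=3.000, apex=18.589, x_land=41.726, impact vy=-19.097
  bounce: vy ← 0.56·19.097 = 10.695
Arc 2: start y=0.000, vy=10.695 → t=2.180, apex=5.829, x_land=72.055, impact vy=-10.695
  bounce: vy ← 0.56·10.695 = 5.989
Arc 3: start y=0.000, vy=5.989 → t=1.221, apex=1.828, x_land=89.039, impact vy=-5.989
  bounce: vy ← 0.56·5.989 = 3.354
Arc 4: start y=0.000, vy=3.354 → t=0.684, apex=0.573, x_land=98.550, impact vy=-3.354
  bounce: vy ← 0.56·3.354 = 1.878
Arc 5: start y=0.000, vy=1.878 → t=0.383, apex=0.180, x_land=103.876, impact vy=-1.878
  bounce: vy ← 0.56·1.878 = 1.052
Arc 6: start y=0.000, vy=1.052 → t=0.214, apex=0.056, x_land=106.859, impact vy=-1.052
  bounce: vy ← 0.56·1.052 = 0.589
Arc 7: start y=0.000, vy=0.589 → t=0.120, apex=0.018, x_land=108.529, impact vy=-0.589
  bounce: vy ← 0.56·0.589 = 0.330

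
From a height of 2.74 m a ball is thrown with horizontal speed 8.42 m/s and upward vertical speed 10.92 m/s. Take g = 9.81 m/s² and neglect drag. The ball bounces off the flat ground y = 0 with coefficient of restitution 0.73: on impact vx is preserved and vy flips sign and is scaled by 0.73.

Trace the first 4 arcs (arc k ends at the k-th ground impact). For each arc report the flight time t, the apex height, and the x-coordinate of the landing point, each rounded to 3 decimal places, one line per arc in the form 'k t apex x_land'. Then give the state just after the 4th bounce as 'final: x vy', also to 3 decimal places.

1 2.454 8.818 20.662
2 1.958 4.699 37.145
3 1.429 2.504 49.177
4 1.043 1.334 57.961
final: 57.961 3.735

Arc 1: start y=2.740, vy=10.920 → t=2.454, apex=8.818, x_land=20.662, impact vy=-13.153
  bounce: vy ← 0.73·13.153 = 9.602
Arc 2: start y=0.000, vy=9.602 → t=1.958, apex=4.699, x_land=37.145, impact vy=-9.602
  bounce: vy ← 0.73·9.602 = 7.009
Arc 3: start y=0.000, vy=7.009 → t=1.429, apex=2.504, x_land=49.177, impact vy=-7.009
  bounce: vy ← 0.73·7.009 = 5.117
Arc 4: start y=0.000, vy=5.117 → t=1.043, apex=1.334, x_land=57.961, impact vy=-5.117
  bounce: vy ← 0.73·5.117 = 3.735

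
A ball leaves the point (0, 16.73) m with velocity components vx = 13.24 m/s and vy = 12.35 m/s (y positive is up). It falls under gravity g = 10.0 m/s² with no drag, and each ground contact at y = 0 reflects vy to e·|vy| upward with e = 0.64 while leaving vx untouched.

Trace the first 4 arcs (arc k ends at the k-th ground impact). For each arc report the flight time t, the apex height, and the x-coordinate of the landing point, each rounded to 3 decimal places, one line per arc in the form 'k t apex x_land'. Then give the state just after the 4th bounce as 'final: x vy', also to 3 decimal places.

1 3.442 24.356 45.573
2 2.825 9.976 82.977
3 1.808 4.086 106.916
4 1.157 1.674 122.236
final: 122.236 3.703

Arc 1: start y=16.730, vy=12.350 → t=3.442, apex=24.356, x_land=45.573, impact vy=-22.071
  bounce: vy ← 0.64·22.071 = 14.125
Arc 2: start y=0.000, vy=14.125 → t=2.825, apex=9.976, x_land=82.977, impact vy=-14.125
  bounce: vy ← 0.64·14.125 = 9.040
Arc 3: start y=0.000, vy=9.040 → t=1.808, apex=4.086, x_land=106.916, impact vy=-9.040
  bounce: vy ← 0.64·9.040 = 5.786
Arc 4: start y=0.000, vy=5.786 → t=1.157, apex=1.674, x_land=122.236, impact vy=-5.786
  bounce: vy ← 0.64·5.786 = 3.703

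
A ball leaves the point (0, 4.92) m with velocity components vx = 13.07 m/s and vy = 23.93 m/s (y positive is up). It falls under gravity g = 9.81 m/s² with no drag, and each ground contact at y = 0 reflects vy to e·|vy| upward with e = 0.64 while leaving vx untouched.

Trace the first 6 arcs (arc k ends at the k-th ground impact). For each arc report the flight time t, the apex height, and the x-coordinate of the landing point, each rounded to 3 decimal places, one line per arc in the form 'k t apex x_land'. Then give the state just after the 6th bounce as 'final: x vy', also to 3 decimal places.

Arc 1: start y=4.920, vy=23.930 → t=5.076, apex=34.107, x_land=66.347, impact vy=-25.868
  bounce: vy ← 0.64·25.868 = 16.556
Arc 2: start y=0.000, vy=16.556 → t=3.375, apex=13.970, x_land=110.462, impact vy=-16.556
  bounce: vy ← 0.64·16.556 = 10.596
Arc 3: start y=0.000, vy=10.596 → t=2.160, apex=5.722, x_land=138.696, impact vy=-10.596
  bounce: vy ← 0.64·10.596 = 6.781
Arc 4: start y=0.000, vy=6.781 → t=1.383, apex=2.344, x_land=156.765, impact vy=-6.781
  bounce: vy ← 0.64·6.781 = 4.340
Arc 5: start y=0.000, vy=4.340 → t=0.885, apex=0.960, x_land=168.330, impact vy=-4.340
  bounce: vy ← 0.64·4.340 = 2.778
Arc 6: start y=0.000, vy=2.778 → t=0.566, apex=0.393, x_land=175.731, impact vy=-2.778
  bounce: vy ← 0.64·2.778 = 1.778

1 5.076 34.107 66.347
2 3.375 13.970 110.462
3 2.160 5.722 138.696
4 1.383 2.344 156.765
5 0.885 0.960 168.330
6 0.566 0.393 175.731
final: 175.731 1.778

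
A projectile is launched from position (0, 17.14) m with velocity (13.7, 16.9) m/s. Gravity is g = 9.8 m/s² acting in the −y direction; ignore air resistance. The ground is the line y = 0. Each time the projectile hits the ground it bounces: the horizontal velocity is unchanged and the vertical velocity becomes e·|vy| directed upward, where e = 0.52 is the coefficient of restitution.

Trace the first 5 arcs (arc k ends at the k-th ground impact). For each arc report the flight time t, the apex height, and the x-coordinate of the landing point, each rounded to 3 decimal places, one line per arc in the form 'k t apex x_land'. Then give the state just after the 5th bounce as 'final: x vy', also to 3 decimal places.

Arc 1: start y=17.140, vy=16.900 → t=4.268, apex=31.712, x_land=58.478, impact vy=-24.931
  bounce: vy ← 0.52·24.931 = 12.964
Arc 2: start y=0.000, vy=12.964 → t=2.646, apex=8.575, x_land=94.725, impact vy=-12.964
  bounce: vy ← 0.52·12.964 = 6.741
Arc 3: start y=0.000, vy=6.741 → t=1.376, apex=2.319, x_land=113.573, impact vy=-6.741
  bounce: vy ← 0.52·6.741 = 3.505
Arc 4: start y=0.000, vy=3.505 → t=0.715, apex=0.627, x_land=123.374, impact vy=-3.505
  bounce: vy ← 0.52·3.505 = 1.823
Arc 5: start y=0.000, vy=1.823 → t=0.372, apex=0.170, x_land=128.470, impact vy=-1.823
  bounce: vy ← 0.52·1.823 = 0.948

1 4.268 31.712 58.478
2 2.646 8.575 94.725
3 1.376 2.319 113.573
4 0.715 0.627 123.374
5 0.372 0.170 128.470
final: 128.470 0.948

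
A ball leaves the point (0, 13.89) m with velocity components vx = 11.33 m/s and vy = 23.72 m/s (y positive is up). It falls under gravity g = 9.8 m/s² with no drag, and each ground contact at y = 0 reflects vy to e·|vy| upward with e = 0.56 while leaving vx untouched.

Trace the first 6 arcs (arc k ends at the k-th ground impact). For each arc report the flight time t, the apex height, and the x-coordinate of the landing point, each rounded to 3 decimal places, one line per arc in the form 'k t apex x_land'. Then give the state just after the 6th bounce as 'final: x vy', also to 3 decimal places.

Arc 1: start y=13.890, vy=23.720 → t=5.369, apex=42.596, x_land=60.829, impact vy=-28.894
  bounce: vy ← 0.56·28.894 = 16.181
Arc 2: start y=0.000, vy=16.181 → t=3.302, apex=13.358, x_land=98.243, impact vy=-16.181
  bounce: vy ← 0.56·16.181 = 9.061
Arc 3: start y=0.000, vy=9.061 → t=1.849, apex=4.189, x_land=119.194, impact vy=-9.061
  bounce: vy ← 0.56·9.061 = 5.074
Arc 4: start y=0.000, vy=5.074 → t=1.036, apex=1.314, x_land=130.928, impact vy=-5.074
  bounce: vy ← 0.56·5.074 = 2.842
Arc 5: start y=0.000, vy=2.842 → t=0.580, apex=0.412, x_land=137.498, impact vy=-2.842
  bounce: vy ← 0.56·2.842 = 1.591
Arc 6: start y=0.000, vy=1.591 → t=0.325, apex=0.129, x_land=141.178, impact vy=-1.591
  bounce: vy ← 0.56·1.591 = 0.891

1 5.369 42.596 60.829
2 3.302 13.358 98.243
3 1.849 4.189 119.194
4 1.036 1.314 130.928
5 0.580 0.412 137.498
6 0.325 0.129 141.178
final: 141.178 0.891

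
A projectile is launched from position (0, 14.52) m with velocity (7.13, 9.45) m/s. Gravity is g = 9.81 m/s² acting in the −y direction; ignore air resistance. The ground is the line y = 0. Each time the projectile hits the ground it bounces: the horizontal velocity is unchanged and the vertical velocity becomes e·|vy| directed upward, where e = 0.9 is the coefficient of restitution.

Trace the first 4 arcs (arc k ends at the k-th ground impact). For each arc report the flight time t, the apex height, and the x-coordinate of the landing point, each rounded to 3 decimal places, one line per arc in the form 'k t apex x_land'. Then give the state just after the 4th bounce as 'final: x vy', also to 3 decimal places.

Arc 1: start y=14.520, vy=9.450 → t=2.935, apex=19.072, x_land=20.928, impact vy=-19.344
  bounce: vy ← 0.9·19.344 = 17.409
Arc 2: start y=0.000, vy=17.409 → t=3.549, apex=15.448, x_land=46.234, impact vy=-17.409
  bounce: vy ← 0.9·17.409 = 15.669
Arc 3: start y=0.000, vy=15.669 → t=3.194, apex=12.513, x_land=69.010, impact vy=-15.669
  bounce: vy ← 0.9·15.669 = 14.102
Arc 4: start y=0.000, vy=14.102 → t=2.875, apex=10.135, x_land=89.509, impact vy=-14.102
  bounce: vy ← 0.9·14.102 = 12.692

1 2.935 19.072 20.928
2 3.549 15.448 46.234
3 3.194 12.513 69.010
4 2.875 10.135 89.509
final: 89.509 12.692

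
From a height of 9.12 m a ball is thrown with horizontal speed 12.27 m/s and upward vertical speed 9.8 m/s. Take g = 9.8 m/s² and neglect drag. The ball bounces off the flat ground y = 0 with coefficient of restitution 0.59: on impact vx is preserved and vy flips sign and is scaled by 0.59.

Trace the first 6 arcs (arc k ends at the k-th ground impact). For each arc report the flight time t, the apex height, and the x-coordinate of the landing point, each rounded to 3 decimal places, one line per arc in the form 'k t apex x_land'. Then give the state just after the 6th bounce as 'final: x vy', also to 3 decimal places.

1 2.692 14.020 33.025
2 1.996 4.880 57.516
3 1.178 1.699 71.965
4 0.695 0.591 80.490
5 0.410 0.206 85.520
6 0.242 0.072 88.488
final: 88.488 0.699

Arc 1: start y=9.120, vy=9.800 → t=2.692, apex=14.020, x_land=33.025, impact vy=-16.577
  bounce: vy ← 0.59·16.577 = 9.780
Arc 2: start y=0.000, vy=9.780 → t=1.996, apex=4.880, x_land=57.516, impact vy=-9.780
  bounce: vy ← 0.59·9.780 = 5.770
Arc 3: start y=0.000, vy=5.770 → t=1.178, apex=1.699, x_land=71.965, impact vy=-5.770
  bounce: vy ← 0.59·5.770 = 3.405
Arc 4: start y=0.000, vy=3.405 → t=0.695, apex=0.591, x_land=80.490, impact vy=-3.405
  bounce: vy ← 0.59·3.405 = 2.009
Arc 5: start y=0.000, vy=2.009 → t=0.410, apex=0.206, x_land=85.520, impact vy=-2.009
  bounce: vy ← 0.59·2.009 = 1.185
Arc 6: start y=0.000, vy=1.185 → t=0.242, apex=0.072, x_land=88.488, impact vy=-1.185
  bounce: vy ← 0.59·1.185 = 0.699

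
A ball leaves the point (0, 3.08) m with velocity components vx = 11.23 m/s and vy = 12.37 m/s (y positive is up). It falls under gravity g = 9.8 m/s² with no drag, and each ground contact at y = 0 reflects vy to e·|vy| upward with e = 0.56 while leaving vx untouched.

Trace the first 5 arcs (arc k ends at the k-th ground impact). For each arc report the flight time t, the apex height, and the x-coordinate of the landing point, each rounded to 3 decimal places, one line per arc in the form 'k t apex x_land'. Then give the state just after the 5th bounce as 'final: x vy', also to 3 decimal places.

Arc 1: start y=3.080, vy=12.370 → t=2.753, apex=10.887, x_land=30.914, impact vy=-14.608
  bounce: vy ← 0.56·14.608 = 8.180
Arc 2: start y=0.000, vy=8.180 → t=1.669, apex=3.414, x_land=49.662, impact vy=-8.180
  bounce: vy ← 0.56·8.180 = 4.581
Arc 3: start y=0.000, vy=4.581 → t=0.935, apex=1.071, x_land=60.161, impact vy=-4.581
  bounce: vy ← 0.56·4.581 = 2.565
Arc 4: start y=0.000, vy=2.565 → t=0.524, apex=0.336, x_land=66.040, impact vy=-2.565
  bounce: vy ← 0.56·2.565 = 1.437
Arc 5: start y=0.000, vy=1.437 → t=0.293, apex=0.105, x_land=69.333, impact vy=-1.437
  bounce: vy ← 0.56·1.437 = 0.804

1 2.753 10.887 30.914
2 1.669 3.414 49.662
3 0.935 1.071 60.161
4 0.524 0.336 66.040
5 0.293 0.105 69.333
final: 69.333 0.804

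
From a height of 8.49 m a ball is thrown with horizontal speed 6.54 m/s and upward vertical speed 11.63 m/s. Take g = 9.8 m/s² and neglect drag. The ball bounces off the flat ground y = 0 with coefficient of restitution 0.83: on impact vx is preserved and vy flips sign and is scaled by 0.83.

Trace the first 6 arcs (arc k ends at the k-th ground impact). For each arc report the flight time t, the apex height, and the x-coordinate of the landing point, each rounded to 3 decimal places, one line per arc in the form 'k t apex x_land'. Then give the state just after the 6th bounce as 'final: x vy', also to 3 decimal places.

Arc 1: start y=8.490, vy=11.630 → t=2.959, apex=15.391, x_land=19.352, impact vy=-17.368
  bounce: vy ← 0.83·17.368 = 14.416
Arc 2: start y=0.000, vy=14.416 → t=2.942, apex=10.603, x_land=38.593, impact vy=-14.416
  bounce: vy ← 0.83·14.416 = 11.965
Arc 3: start y=0.000, vy=11.965 → t=2.442, apex=7.304, x_land=54.562, impact vy=-11.965
  bounce: vy ← 0.83·11.965 = 9.931
Arc 4: start y=0.000, vy=9.931 → t=2.027, apex=5.032, x_land=67.817, impact vy=-9.931
  bounce: vy ← 0.83·9.931 = 8.243
Arc 5: start y=0.000, vy=8.243 → t=1.682, apex=3.466, x_land=78.819, impact vy=-8.243
  bounce: vy ← 0.83·8.243 = 6.841
Arc 6: start y=0.000, vy=6.841 → t=1.396, apex=2.388, x_land=87.950, impact vy=-6.841
  bounce: vy ← 0.83·6.841 = 5.678

1 2.959 15.391 19.352
2 2.942 10.603 38.593
3 2.442 7.304 54.562
4 2.027 5.032 67.817
5 1.682 3.466 78.819
6 1.396 2.388 87.950
final: 87.950 5.678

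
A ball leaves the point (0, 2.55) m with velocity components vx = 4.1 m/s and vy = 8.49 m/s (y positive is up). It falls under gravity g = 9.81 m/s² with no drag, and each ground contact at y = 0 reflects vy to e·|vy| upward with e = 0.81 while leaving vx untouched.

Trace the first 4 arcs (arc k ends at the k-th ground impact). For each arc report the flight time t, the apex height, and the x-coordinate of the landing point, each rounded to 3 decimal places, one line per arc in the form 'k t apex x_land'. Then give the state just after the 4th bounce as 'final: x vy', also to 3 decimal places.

1 1.992 6.224 8.167
2 1.825 4.083 15.649
3 1.478 2.679 21.709
4 1.197 1.758 26.618
final: 26.618 4.757

Arc 1: start y=2.550, vy=8.490 → t=1.992, apex=6.224, x_land=8.167, impact vy=-11.050
  bounce: vy ← 0.81·11.050 = 8.951
Arc 2: start y=0.000, vy=8.951 → t=1.825, apex=4.083, x_land=15.649, impact vy=-8.951
  bounce: vy ← 0.81·8.951 = 7.250
Arc 3: start y=0.000, vy=7.250 → t=1.478, apex=2.679, x_land=21.709, impact vy=-7.250
  bounce: vy ← 0.81·7.250 = 5.873
Arc 4: start y=0.000, vy=5.873 → t=1.197, apex=1.758, x_land=26.618, impact vy=-5.873
  bounce: vy ← 0.81·5.873 = 4.757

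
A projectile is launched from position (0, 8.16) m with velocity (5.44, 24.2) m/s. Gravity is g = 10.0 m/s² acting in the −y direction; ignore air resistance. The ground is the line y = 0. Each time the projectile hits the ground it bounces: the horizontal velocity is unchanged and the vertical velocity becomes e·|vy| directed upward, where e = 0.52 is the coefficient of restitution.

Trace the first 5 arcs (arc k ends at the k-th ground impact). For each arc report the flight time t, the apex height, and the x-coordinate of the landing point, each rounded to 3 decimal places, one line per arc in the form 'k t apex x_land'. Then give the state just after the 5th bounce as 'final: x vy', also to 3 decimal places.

1 5.156 37.442 28.051
2 2.846 10.124 43.533
3 1.480 2.738 51.584
4 0.770 0.740 55.770
5 0.400 0.200 57.947
final: 57.947 1.040

Arc 1: start y=8.160, vy=24.200 → t=5.156, apex=37.442, x_land=28.051, impact vy=-27.365
  bounce: vy ← 0.52·27.365 = 14.230
Arc 2: start y=0.000, vy=14.230 → t=2.846, apex=10.124, x_land=43.533, impact vy=-14.230
  bounce: vy ← 0.52·14.230 = 7.399
Arc 3: start y=0.000, vy=7.399 → t=1.480, apex=2.738, x_land=51.584, impact vy=-7.399
  bounce: vy ← 0.52·7.399 = 3.848
Arc 4: start y=0.000, vy=3.848 → t=0.770, apex=0.740, x_land=55.770, impact vy=-3.848
  bounce: vy ← 0.52·3.848 = 2.001
Arc 5: start y=0.000, vy=2.001 → t=0.400, apex=0.200, x_land=57.947, impact vy=-2.001
  bounce: vy ← 0.52·2.001 = 1.040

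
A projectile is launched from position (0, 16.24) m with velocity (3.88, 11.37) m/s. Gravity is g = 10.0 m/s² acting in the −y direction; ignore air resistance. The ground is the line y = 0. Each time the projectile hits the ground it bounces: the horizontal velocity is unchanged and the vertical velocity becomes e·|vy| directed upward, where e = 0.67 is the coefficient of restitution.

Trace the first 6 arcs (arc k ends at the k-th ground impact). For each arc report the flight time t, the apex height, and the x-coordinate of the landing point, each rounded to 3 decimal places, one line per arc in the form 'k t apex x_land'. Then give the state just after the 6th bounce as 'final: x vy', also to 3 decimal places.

Arc 1: start y=16.240, vy=11.370 → t=3.268, apex=22.704, x_land=12.679, impact vy=-21.309
  bounce: vy ← 0.67·21.309 = 14.277
Arc 2: start y=0.000, vy=14.277 → t=2.855, apex=10.192, x_land=23.759, impact vy=-14.277
  bounce: vy ← 0.67·14.277 = 9.566
Arc 3: start y=0.000, vy=9.566 → t=1.913, apex=4.575, x_land=31.181, impact vy=-9.566
  bounce: vy ← 0.67·9.566 = 6.409
Arc 4: start y=0.000, vy=6.409 → t=1.282, apex=2.054, x_land=36.155, impact vy=-6.409
  bounce: vy ← 0.67·6.409 = 4.294
Arc 5: start y=0.000, vy=4.294 → t=0.859, apex=0.922, x_land=39.487, impact vy=-4.294
  bounce: vy ← 0.67·4.294 = 2.877
Arc 6: start y=0.000, vy=2.877 → t=0.575, apex=0.414, x_land=41.720, impact vy=-2.877
  bounce: vy ← 0.67·2.877 = 1.928

1 3.268 22.704 12.679
2 2.855 10.192 23.759
3 1.913 4.575 31.181
4 1.282 2.054 36.155
5 0.859 0.922 39.487
6 0.575 0.414 41.720
final: 41.720 1.928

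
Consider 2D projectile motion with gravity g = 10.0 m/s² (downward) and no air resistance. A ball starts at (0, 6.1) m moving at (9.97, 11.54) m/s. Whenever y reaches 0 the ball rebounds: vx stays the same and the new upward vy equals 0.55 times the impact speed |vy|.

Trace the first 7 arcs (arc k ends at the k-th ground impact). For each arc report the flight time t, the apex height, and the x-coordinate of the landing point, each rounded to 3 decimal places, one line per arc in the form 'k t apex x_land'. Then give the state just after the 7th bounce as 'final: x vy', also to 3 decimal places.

Arc 1: start y=6.100, vy=11.540 → t=2.751, apex=12.759, x_land=27.432, impact vy=-15.974
  bounce: vy ← 0.55·15.974 = 8.786
Arc 2: start y=0.000, vy=8.786 → t=1.757, apex=3.859, x_land=44.950, impact vy=-8.786
  bounce: vy ← 0.55·8.786 = 4.832
Arc 3: start y=0.000, vy=4.832 → t=0.966, apex=1.167, x_land=54.586, impact vy=-4.832
  bounce: vy ← 0.55·4.832 = 2.658
Arc 4: start y=0.000, vy=2.658 → t=0.532, apex=0.353, x_land=59.885, impact vy=-2.658
  bounce: vy ← 0.55·2.658 = 1.462
Arc 5: start y=0.000, vy=1.462 → t=0.292, apex=0.107, x_land=62.800, impact vy=-1.462
  bounce: vy ← 0.55·1.462 = 0.804
Arc 6: start y=0.000, vy=0.804 → t=0.161, apex=0.032, x_land=64.403, impact vy=-0.804
  bounce: vy ← 0.55·0.804 = 0.442
Arc 7: start y=0.000, vy=0.442 → t=0.088, apex=0.010, x_land=65.285, impact vy=-0.442
  bounce: vy ← 0.55·0.442 = 0.243

1 2.751 12.759 27.432
2 1.757 3.859 44.950
3 0.966 1.167 54.586
4 0.532 0.353 59.885
5 0.292 0.107 62.800
6 0.161 0.032 64.403
7 0.088 0.010 65.285
final: 65.285 0.243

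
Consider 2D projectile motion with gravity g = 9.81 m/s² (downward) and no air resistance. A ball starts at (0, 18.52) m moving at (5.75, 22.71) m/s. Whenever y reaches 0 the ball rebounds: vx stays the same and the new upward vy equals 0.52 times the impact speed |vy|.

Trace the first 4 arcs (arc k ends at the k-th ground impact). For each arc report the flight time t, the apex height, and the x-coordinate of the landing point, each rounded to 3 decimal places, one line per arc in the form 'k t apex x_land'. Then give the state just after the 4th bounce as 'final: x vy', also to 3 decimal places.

1 5.337 44.807 30.690
2 3.143 12.116 48.764
3 1.635 3.276 58.162
4 0.850 0.886 63.050
final: 63.050 2.168

Arc 1: start y=18.520, vy=22.710 → t=5.337, apex=44.807, x_land=30.690, impact vy=-29.650
  bounce: vy ← 0.52·29.650 = 15.418
Arc 2: start y=0.000, vy=15.418 → t=3.143, apex=12.116, x_land=48.764, impact vy=-15.418
  bounce: vy ← 0.52·15.418 = 8.017
Arc 3: start y=0.000, vy=8.017 → t=1.635, apex=3.276, x_land=58.162, impact vy=-8.017
  bounce: vy ← 0.52·8.017 = 4.169
Arc 4: start y=0.000, vy=4.169 → t=0.850, apex=0.886, x_land=63.050, impact vy=-4.169
  bounce: vy ← 0.52·4.169 = 2.168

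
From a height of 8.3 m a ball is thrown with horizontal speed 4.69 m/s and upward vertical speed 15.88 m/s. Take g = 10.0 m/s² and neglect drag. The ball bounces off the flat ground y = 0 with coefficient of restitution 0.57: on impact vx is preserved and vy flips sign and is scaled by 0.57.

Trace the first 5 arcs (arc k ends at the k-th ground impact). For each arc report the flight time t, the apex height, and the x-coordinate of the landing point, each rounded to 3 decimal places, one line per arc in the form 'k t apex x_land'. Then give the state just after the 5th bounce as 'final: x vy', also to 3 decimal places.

1 3.633 20.909 17.038
2 2.331 6.793 27.972
3 1.329 2.207 34.204
4 0.757 0.717 37.756
5 0.432 0.233 39.781
final: 39.781 1.230

Arc 1: start y=8.300, vy=15.880 → t=3.633, apex=20.909, x_land=17.038, impact vy=-20.449
  bounce: vy ← 0.57·20.449 = 11.656
Arc 2: start y=0.000, vy=11.656 → t=2.331, apex=6.793, x_land=27.972, impact vy=-11.656
  bounce: vy ← 0.57·11.656 = 6.644
Arc 3: start y=0.000, vy=6.644 → t=1.329, apex=2.207, x_land=34.204, impact vy=-6.644
  bounce: vy ← 0.57·6.644 = 3.787
Arc 4: start y=0.000, vy=3.787 → t=0.757, apex=0.717, x_land=37.756, impact vy=-3.787
  bounce: vy ← 0.57·3.787 = 2.159
Arc 5: start y=0.000, vy=2.159 → t=0.432, apex=0.233, x_land=39.781, impact vy=-2.159
  bounce: vy ← 0.57·2.159 = 1.230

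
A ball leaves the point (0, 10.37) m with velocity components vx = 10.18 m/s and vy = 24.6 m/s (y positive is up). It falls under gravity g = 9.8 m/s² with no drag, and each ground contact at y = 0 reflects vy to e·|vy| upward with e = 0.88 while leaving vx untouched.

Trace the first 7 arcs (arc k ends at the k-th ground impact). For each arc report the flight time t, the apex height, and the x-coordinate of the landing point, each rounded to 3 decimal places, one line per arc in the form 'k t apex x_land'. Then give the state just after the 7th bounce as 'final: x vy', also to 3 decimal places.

Arc 1: start y=10.370, vy=24.600 → t=5.411, apex=41.246, x_land=55.089, impact vy=-28.433
  bounce: vy ← 0.88·28.433 = 25.021
Arc 2: start y=0.000, vy=25.021 → t=5.106, apex=31.941, x_land=107.071, impact vy=-25.021
  bounce: vy ← 0.88·25.021 = 22.018
Arc 3: start y=0.000, vy=22.018 → t=4.494, apex=24.735, x_land=152.815, impact vy=-22.018
  bounce: vy ← 0.88·22.018 = 19.376
Arc 4: start y=0.000, vy=19.376 → t=3.954, apex=19.155, x_land=193.069, impact vy=-19.376
  bounce: vy ← 0.88·19.376 = 17.051
Arc 5: start y=0.000, vy=17.051 → t=3.480, apex=14.833, x_land=228.493, impact vy=-17.051
  bounce: vy ← 0.88·17.051 = 15.005
Arc 6: start y=0.000, vy=15.005 → t=3.062, apex=11.487, x_land=259.667, impact vy=-15.005
  bounce: vy ← 0.88·15.005 = 13.204
Arc 7: start y=0.000, vy=13.204 → t=2.695, apex=8.895, x_land=287.099, impact vy=-13.204
  bounce: vy ← 0.88·13.204 = 11.620

1 5.411 41.246 55.089
2 5.106 31.941 107.071
3 4.494 24.735 152.815
4 3.954 19.155 193.069
5 3.480 14.833 228.493
6 3.062 11.487 259.667
7 2.695 8.895 287.099
final: 287.099 11.620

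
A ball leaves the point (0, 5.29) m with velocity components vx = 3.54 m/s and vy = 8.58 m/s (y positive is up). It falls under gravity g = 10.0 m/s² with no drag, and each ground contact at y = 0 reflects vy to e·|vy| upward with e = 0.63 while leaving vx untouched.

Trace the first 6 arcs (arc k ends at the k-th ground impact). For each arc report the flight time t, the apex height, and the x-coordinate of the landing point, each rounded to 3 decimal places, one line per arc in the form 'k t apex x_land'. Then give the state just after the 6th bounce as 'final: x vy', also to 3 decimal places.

Arc 1: start y=5.290, vy=8.580 → t=2.197, apex=8.971, x_land=7.779, impact vy=-13.395
  bounce: vy ← 0.63·13.395 = 8.439
Arc 2: start y=0.000, vy=8.439 → t=1.688, apex=3.561, x_land=13.754, impact vy=-8.439
  bounce: vy ← 0.63·8.439 = 5.316
Arc 3: start y=0.000, vy=5.316 → t=1.063, apex=1.413, x_land=17.518, impact vy=-5.316
  bounce: vy ← 0.63·5.316 = 3.349
Arc 4: start y=0.000, vy=3.349 → t=0.670, apex=0.561, x_land=19.889, impact vy=-3.349
  bounce: vy ← 0.63·3.349 = 2.110
Arc 5: start y=0.000, vy=2.110 → t=0.422, apex=0.223, x_land=21.383, impact vy=-2.110
  bounce: vy ← 0.63·2.110 = 1.329
Arc 6: start y=0.000, vy=1.329 → t=0.266, apex=0.088, x_land=22.324, impact vy=-1.329
  bounce: vy ← 0.63·1.329 = 0.837

1 2.197 8.971 7.779
2 1.688 3.561 13.754
3 1.063 1.413 17.518
4 0.670 0.561 19.889
5 0.422 0.223 21.383
6 0.266 0.088 22.324
final: 22.324 0.837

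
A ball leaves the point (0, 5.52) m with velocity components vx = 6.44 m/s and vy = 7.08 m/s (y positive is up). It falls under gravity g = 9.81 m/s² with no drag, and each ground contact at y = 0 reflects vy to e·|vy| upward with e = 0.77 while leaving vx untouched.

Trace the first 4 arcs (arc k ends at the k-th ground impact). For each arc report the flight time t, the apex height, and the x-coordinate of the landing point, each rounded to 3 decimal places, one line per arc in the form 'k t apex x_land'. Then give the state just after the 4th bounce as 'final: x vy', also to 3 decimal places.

Arc 1: start y=5.520, vy=7.080 → t=2.005, apex=8.075, x_land=12.911, impact vy=-12.587
  bounce: vy ← 0.77·12.587 = 9.692
Arc 2: start y=0.000, vy=9.692 → t=1.976, apex=4.788, x_land=25.636, impact vy=-9.692
  bounce: vy ← 0.77·9.692 = 7.463
Arc 3: start y=0.000, vy=7.463 → t=1.521, apex=2.839, x_land=35.434, impact vy=-7.463
  bounce: vy ← 0.77·7.463 = 5.746
Arc 4: start y=0.000, vy=5.746 → t=1.172, apex=1.683, x_land=42.978, impact vy=-5.746
  bounce: vy ← 0.77·5.746 = 4.425

1 2.005 8.075 12.911
2 1.976 4.788 25.636
3 1.521 2.839 35.434
4 1.172 1.683 42.978
final: 42.978 4.425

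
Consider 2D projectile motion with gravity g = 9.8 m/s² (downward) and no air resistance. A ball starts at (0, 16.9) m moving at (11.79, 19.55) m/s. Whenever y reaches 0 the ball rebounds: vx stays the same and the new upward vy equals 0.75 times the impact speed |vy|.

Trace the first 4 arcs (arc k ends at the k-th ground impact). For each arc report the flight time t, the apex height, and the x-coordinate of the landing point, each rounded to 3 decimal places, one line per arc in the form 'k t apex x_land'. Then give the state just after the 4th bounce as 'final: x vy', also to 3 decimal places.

1 4.720 36.400 55.654
2 4.088 20.475 103.855
3 3.066 11.517 140.006
4 2.300 6.478 167.119
final: 167.119 8.451

Arc 1: start y=16.900, vy=19.550 → t=4.720, apex=36.400, x_land=55.654, impact vy=-26.710
  bounce: vy ← 0.75·26.710 = 20.033
Arc 2: start y=0.000, vy=20.033 → t=4.088, apex=20.475, x_land=103.855, impact vy=-20.033
  bounce: vy ← 0.75·20.033 = 15.025
Arc 3: start y=0.000, vy=15.025 → t=3.066, apex=11.517, x_land=140.006, impact vy=-15.025
  bounce: vy ← 0.75·15.025 = 11.268
Arc 4: start y=0.000, vy=11.268 → t=2.300, apex=6.478, x_land=167.119, impact vy=-11.268
  bounce: vy ← 0.75·11.268 = 8.451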